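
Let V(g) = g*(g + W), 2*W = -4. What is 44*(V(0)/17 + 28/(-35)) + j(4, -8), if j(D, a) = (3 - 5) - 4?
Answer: -206/5 ≈ -41.200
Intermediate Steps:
W = -2 (W = (½)*(-4) = -2)
V(g) = g*(-2 + g) (V(g) = g*(g - 2) = g*(-2 + g))
j(D, a) = -6 (j(D, a) = -2 - 4 = -6)
44*(V(0)/17 + 28/(-35)) + j(4, -8) = 44*((0*(-2 + 0))/17 + 28/(-35)) - 6 = 44*((0*(-2))*(1/17) + 28*(-1/35)) - 6 = 44*(0*(1/17) - ⅘) - 6 = 44*(0 - ⅘) - 6 = 44*(-⅘) - 6 = -176/5 - 6 = -206/5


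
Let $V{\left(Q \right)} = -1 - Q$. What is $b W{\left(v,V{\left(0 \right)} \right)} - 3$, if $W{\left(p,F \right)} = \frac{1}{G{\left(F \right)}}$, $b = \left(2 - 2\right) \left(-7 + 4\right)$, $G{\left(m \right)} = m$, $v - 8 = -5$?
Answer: $-3$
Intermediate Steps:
$v = 3$ ($v = 8 - 5 = 3$)
$b = 0$ ($b = 0 \left(-3\right) = 0$)
$W{\left(p,F \right)} = \frac{1}{F}$
$b W{\left(v,V{\left(0 \right)} \right)} - 3 = \frac{0}{-1 - 0} - 3 = \frac{0}{-1 + 0} - 3 = \frac{0}{-1} - 3 = 0 \left(-1\right) - 3 = 0 - 3 = -3$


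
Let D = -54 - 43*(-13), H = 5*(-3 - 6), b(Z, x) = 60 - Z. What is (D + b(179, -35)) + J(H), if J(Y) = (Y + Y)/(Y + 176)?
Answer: 50476/131 ≈ 385.31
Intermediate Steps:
H = -45 (H = 5*(-9) = -45)
D = 505 (D = -54 + 559 = 505)
J(Y) = 2*Y/(176 + Y) (J(Y) = (2*Y)/(176 + Y) = 2*Y/(176 + Y))
(D + b(179, -35)) + J(H) = (505 + (60 - 1*179)) + 2*(-45)/(176 - 45) = (505 + (60 - 179)) + 2*(-45)/131 = (505 - 119) + 2*(-45)*(1/131) = 386 - 90/131 = 50476/131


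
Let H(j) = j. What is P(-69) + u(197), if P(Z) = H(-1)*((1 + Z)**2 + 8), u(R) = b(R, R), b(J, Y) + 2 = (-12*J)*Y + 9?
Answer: -470333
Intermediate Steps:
b(J, Y) = 7 - 12*J*Y (b(J, Y) = -2 + ((-12*J)*Y + 9) = -2 + (-12*J*Y + 9) = -2 + (9 - 12*J*Y) = 7 - 12*J*Y)
u(R) = 7 - 12*R**2 (u(R) = 7 - 12*R*R = 7 - 12*R**2)
P(Z) = -8 - (1 + Z)**2 (P(Z) = -((1 + Z)**2 + 8) = -(8 + (1 + Z)**2) = -8 - (1 + Z)**2)
P(-69) + u(197) = (-8 - (1 - 69)**2) + (7 - 12*197**2) = (-8 - 1*(-68)**2) + (7 - 12*38809) = (-8 - 1*4624) + (7 - 465708) = (-8 - 4624) - 465701 = -4632 - 465701 = -470333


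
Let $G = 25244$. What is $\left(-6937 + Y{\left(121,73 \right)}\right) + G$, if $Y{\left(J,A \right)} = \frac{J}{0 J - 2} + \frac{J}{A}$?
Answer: $\frac{2664231}{146} \approx 18248.0$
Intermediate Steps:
$Y{\left(J,A \right)} = - \frac{J}{2} + \frac{J}{A}$ ($Y{\left(J,A \right)} = \frac{J}{0 - 2} + \frac{J}{A} = \frac{J}{-2} + \frac{J}{A} = J \left(- \frac{1}{2}\right) + \frac{J}{A} = - \frac{J}{2} + \frac{J}{A}$)
$\left(-6937 + Y{\left(121,73 \right)}\right) + G = \left(-6937 + \left(\left(- \frac{1}{2}\right) 121 + \frac{121}{73}\right)\right) + 25244 = \left(-6937 + \left(- \frac{121}{2} + 121 \cdot \frac{1}{73}\right)\right) + 25244 = \left(-6937 + \left(- \frac{121}{2} + \frac{121}{73}\right)\right) + 25244 = \left(-6937 - \frac{8591}{146}\right) + 25244 = - \frac{1021393}{146} + 25244 = \frac{2664231}{146}$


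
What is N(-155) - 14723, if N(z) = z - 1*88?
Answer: -14966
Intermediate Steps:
N(z) = -88 + z (N(z) = z - 88 = -88 + z)
N(-155) - 14723 = (-88 - 155) - 14723 = -243 - 14723 = -14966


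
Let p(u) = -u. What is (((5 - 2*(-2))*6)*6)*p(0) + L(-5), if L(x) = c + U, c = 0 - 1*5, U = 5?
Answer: 0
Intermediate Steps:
c = -5 (c = 0 - 5 = -5)
L(x) = 0 (L(x) = -5 + 5 = 0)
(((5 - 2*(-2))*6)*6)*p(0) + L(-5) = (((5 - 2*(-2))*6)*6)*(-1*0) + 0 = (((5 + 4)*6)*6)*0 + 0 = ((9*6)*6)*0 + 0 = (54*6)*0 + 0 = 324*0 + 0 = 0 + 0 = 0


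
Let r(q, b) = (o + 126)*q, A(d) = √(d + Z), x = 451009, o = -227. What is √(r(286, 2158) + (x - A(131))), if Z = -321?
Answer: √(422123 - I*√190) ≈ 649.71 - 0.01*I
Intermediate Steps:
A(d) = √(-321 + d) (A(d) = √(d - 321) = √(-321 + d))
r(q, b) = -101*q (r(q, b) = (-227 + 126)*q = -101*q)
√(r(286, 2158) + (x - A(131))) = √(-101*286 + (451009 - √(-321 + 131))) = √(-28886 + (451009 - √(-190))) = √(-28886 + (451009 - I*√190)) = √(422123 - I*√190)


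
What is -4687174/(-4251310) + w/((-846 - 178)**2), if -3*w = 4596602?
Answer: -1199251388987/3343366225920 ≈ -0.35870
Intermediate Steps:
w = -4596602/3 (w = -1/3*4596602 = -4596602/3 ≈ -1.5322e+6)
-4687174/(-4251310) + w/((-846 - 178)**2) = -4687174/(-4251310) - 4596602/(3*(-846 - 178)**2) = -4687174*(-1/4251310) - 4596602/(3*((-1024)**2)) = 2343587/2125655 - 4596602/3/1048576 = 2343587/2125655 - 4596602/3*1/1048576 = 2343587/2125655 - 2298301/1572864 = -1199251388987/3343366225920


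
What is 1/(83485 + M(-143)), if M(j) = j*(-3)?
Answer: 1/83914 ≈ 1.1917e-5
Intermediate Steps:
M(j) = -3*j
1/(83485 + M(-143)) = 1/(83485 - 3*(-143)) = 1/(83485 + 429) = 1/83914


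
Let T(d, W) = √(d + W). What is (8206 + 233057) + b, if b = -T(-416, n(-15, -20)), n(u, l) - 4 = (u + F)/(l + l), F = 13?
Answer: 241263 - I*√41195/10 ≈ 2.4126e+5 - 20.297*I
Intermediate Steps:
n(u, l) = 4 + (13 + u)/(2*l) (n(u, l) = 4 + (u + 13)/(l + l) = 4 + (13 + u)/((2*l)) = 4 + (13 + u)*(1/(2*l)) = 4 + (13 + u)/(2*l))
T(d, W) = √(W + d)
b = -I*√41195/10 (b = -√((½)*(13 - 15 + 8*(-20))/(-20) - 416) = -√((½)*(-1/20)*(13 - 15 - 160) - 416) = -√((½)*(-1/20)*(-162) - 416) = -√(81/20 - 416) = -√(-8239/20) = -I*√41195/10 ≈ -20.297*I)
(8206 + 233057) + b = (8206 + 233057) - I*√41195/10 = 241263 - I*√41195/10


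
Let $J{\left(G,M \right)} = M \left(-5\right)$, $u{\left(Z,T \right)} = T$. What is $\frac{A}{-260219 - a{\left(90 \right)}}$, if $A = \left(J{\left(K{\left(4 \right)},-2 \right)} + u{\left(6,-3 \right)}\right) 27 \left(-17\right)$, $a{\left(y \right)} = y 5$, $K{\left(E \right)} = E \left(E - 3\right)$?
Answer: $\frac{3213}{260669} \approx 0.012326$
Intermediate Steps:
$K{\left(E \right)} = E \left(-3 + E\right)$
$a{\left(y \right)} = 5 y$
$J{\left(G,M \right)} = - 5 M$
$A = -3213$ ($A = \left(\left(-5\right) \left(-2\right) - 3\right) 27 \left(-17\right) = \left(10 - 3\right) 27 \left(-17\right) = 7 \cdot 27 \left(-17\right) = 189 \left(-17\right) = -3213$)
$\frac{A}{-260219 - a{\left(90 \right)}} = - \frac{3213}{-260219 - 5 \cdot 90} = - \frac{3213}{-260219 - 450} = - \frac{3213}{-260669} = \left(-3213\right) \left(- \frac{1}{260669}\right) = \frac{3213}{260669}$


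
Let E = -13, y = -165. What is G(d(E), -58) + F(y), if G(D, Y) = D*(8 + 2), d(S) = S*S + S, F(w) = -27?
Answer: 1533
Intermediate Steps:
d(S) = S + S² (d(S) = S² + S = S + S²)
G(D, Y) = 10*D (G(D, Y) = D*10 = 10*D)
G(d(E), -58) + F(y) = 10*(-13*(1 - 13)) - 27 = 10*(-13*(-12)) - 27 = 10*156 - 27 = 1560 - 27 = 1533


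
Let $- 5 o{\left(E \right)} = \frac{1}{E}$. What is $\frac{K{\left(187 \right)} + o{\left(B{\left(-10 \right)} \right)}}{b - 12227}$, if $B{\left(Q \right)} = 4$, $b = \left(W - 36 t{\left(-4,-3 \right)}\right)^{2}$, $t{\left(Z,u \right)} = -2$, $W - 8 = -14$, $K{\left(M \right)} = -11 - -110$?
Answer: $- \frac{1979}{157420} \approx -0.012571$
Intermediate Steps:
$K{\left(M \right)} = 99$ ($K{\left(M \right)} = -11 + 110 = 99$)
$W = -6$ ($W = 8 - 14 = -6$)
$b = 4356$ ($b = \left(-6 - -72\right)^{2} = \left(-6 + 72\right)^{2} = 66^{2} = 4356$)
$o{\left(E \right)} = - \frac{1}{5 E}$
$\frac{K{\left(187 \right)} + o{\left(B{\left(-10 \right)} \right)}}{b - 12227} = \frac{99 - \frac{1}{5 \cdot 4}}{4356 - 12227} = \frac{99 - \frac{1}{20}}{-7871} = \left(99 - \frac{1}{20}\right) \left(- \frac{1}{7871}\right) = \frac{1979}{20} \left(- \frac{1}{7871}\right) = - \frac{1979}{157420}$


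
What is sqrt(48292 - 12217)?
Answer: 5*sqrt(1443) ≈ 189.93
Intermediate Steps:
sqrt(48292 - 12217) = sqrt(36075) = 5*sqrt(1443)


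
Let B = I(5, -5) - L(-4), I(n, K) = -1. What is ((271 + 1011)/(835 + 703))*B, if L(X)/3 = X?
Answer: 7051/769 ≈ 9.1691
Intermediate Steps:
L(X) = 3*X
B = 11 (B = -1 - 3*(-4) = -1 - 1*(-12) = -1 + 12 = 11)
((271 + 1011)/(835 + 703))*B = ((271 + 1011)/(835 + 703))*11 = (1282/1538)*11 = (1282*(1/1538))*11 = (641/769)*11 = 7051/769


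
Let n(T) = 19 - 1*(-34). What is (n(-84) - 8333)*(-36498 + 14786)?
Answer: 179775360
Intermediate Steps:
n(T) = 53 (n(T) = 19 + 34 = 53)
(n(-84) - 8333)*(-36498 + 14786) = (53 - 8333)*(-36498 + 14786) = -8280*(-21712) = 179775360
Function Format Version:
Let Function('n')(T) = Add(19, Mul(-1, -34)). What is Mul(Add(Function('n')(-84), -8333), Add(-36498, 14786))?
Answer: 179775360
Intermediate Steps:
Function('n')(T) = 53 (Function('n')(T) = Add(19, 34) = 53)
Mul(Add(Function('n')(-84), -8333), Add(-36498, 14786)) = Mul(Add(53, -8333), Add(-36498, 14786)) = Mul(-8280, -21712) = 179775360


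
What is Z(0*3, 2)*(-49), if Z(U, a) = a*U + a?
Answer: -98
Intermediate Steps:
Z(U, a) = a + U*a (Z(U, a) = U*a + a = a + U*a)
Z(0*3, 2)*(-49) = (2*(1 + 0*3))*(-49) = (2*(1 + 0))*(-49) = (2*1)*(-49) = 2*(-49) = -98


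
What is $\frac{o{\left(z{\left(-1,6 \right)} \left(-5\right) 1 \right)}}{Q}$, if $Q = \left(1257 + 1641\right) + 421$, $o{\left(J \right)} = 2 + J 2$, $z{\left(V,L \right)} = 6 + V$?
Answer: $- \frac{48}{3319} \approx -0.014462$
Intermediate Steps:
$o{\left(J \right)} = 2 + 2 J$
$Q = 3319$ ($Q = 2898 + 421 = 3319$)
$\frac{o{\left(z{\left(-1,6 \right)} \left(-5\right) 1 \right)}}{Q} = \frac{2 + 2 \left(6 - 1\right) \left(-5\right) 1}{3319} = \left(2 + 2 \cdot 5 \left(-5\right) 1\right) \frac{1}{3319} = \left(2 + 2 \left(\left(-25\right) 1\right)\right) \frac{1}{3319} = \left(2 + 2 \left(-25\right)\right) \frac{1}{3319} = \left(2 - 50\right) \frac{1}{3319} = \left(-48\right) \frac{1}{3319} = - \frac{48}{3319}$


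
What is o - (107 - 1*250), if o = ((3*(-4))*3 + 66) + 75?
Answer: 248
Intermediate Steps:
o = 105 (o = (-12*3 + 66) + 75 = (-36 + 66) + 75 = 30 + 75 = 105)
o - (107 - 1*250) = 105 - (107 - 1*250) = 105 - (107 - 250) = 105 - 1*(-143) = 105 + 143 = 248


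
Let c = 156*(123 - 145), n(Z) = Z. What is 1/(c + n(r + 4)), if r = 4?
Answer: -1/3424 ≈ -0.00029206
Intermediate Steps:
c = -3432 (c = 156*(-22) = -3432)
1/(c + n(r + 4)) = 1/(-3432 + (4 + 4)) = 1/(-3432 + 8) = 1/(-3424) = -1/3424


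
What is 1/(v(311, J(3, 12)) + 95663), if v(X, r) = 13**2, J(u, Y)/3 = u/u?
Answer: 1/95832 ≈ 1.0435e-5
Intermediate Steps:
J(u, Y) = 3 (J(u, Y) = 3*(u/u) = 3*1 = 3)
v(X, r) = 169
1/(v(311, J(3, 12)) + 95663) = 1/(169 + 95663) = 1/95832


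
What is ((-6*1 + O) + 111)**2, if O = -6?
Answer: 9801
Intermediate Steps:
((-6*1 + O) + 111)**2 = ((-6*1 - 6) + 111)**2 = ((-6 - 6) + 111)**2 = (-12 + 111)**2 = 99**2 = 9801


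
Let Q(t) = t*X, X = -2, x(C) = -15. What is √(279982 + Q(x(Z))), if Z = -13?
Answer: 2*√70003 ≈ 529.16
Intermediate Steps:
Q(t) = -2*t (Q(t) = t*(-2) = -2*t)
√(279982 + Q(x(Z))) = √(279982 - 2*(-15)) = √(279982 + 30) = √280012 = 2*√70003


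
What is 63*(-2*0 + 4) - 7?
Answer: 245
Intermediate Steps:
63*(-2*0 + 4) - 7 = 63*(0 + 4) - 7 = 63*4 - 7 = 252 - 7 = 245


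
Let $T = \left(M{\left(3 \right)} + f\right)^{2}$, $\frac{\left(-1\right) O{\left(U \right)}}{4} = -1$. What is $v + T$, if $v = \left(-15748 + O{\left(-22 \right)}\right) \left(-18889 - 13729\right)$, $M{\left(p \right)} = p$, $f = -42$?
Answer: $513539313$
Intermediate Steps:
$O{\left(U \right)} = 4$ ($O{\left(U \right)} = \left(-4\right) \left(-1\right) = 4$)
$T = 1521$ ($T = \left(3 - 42\right)^{2} = \left(-39\right)^{2} = 1521$)
$v = 513537792$ ($v = \left(-15748 + 4\right) \left(-18889 - 13729\right) = \left(-15744\right) \left(-32618\right) = 513537792$)
$v + T = 513537792 + 1521 = 513539313$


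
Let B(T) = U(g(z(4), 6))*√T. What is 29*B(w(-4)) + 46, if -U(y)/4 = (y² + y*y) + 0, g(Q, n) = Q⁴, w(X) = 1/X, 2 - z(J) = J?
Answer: 46 - 29696*I ≈ 46.0 - 29696.0*I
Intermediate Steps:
z(J) = 2 - J
U(y) = -8*y² (U(y) = -4*((y² + y*y) + 0) = -4*((y² + y²) + 0) = -4*(2*y² + 0) = -8*y²)
B(T) = -2048*√T (B(T) = (-8*(2 - 1*4)⁸)*√T = (-8*(2 - 4)⁸)*√T = (-8*((-2)⁴)²)*√T = (-8*16²)*√T = (-8*256)*√T = -2048*√T)
29*B(w(-4)) + 46 = 29*(-2048*I/2) + 46 = 29*(-1024*I) + 46 = -29696*I + 46 = 46 - 29696*I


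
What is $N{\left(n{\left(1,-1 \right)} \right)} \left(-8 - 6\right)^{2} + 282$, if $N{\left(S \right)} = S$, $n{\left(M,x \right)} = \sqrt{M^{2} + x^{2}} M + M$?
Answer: $478 + 196 \sqrt{2} \approx 755.19$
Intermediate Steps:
$n{\left(M,x \right)} = M + M \sqrt{M^{2} + x^{2}}$ ($n{\left(M,x \right)} = M \sqrt{M^{2} + x^{2}} + M = M + M \sqrt{M^{2} + x^{2}}$)
$N{\left(n{\left(1,-1 \right)} \right)} \left(-8 - 6\right)^{2} + 282 = 1 \left(1 + \sqrt{1^{2} + \left(-1\right)^{2}}\right) \left(-8 - 6\right)^{2} + 282 = 1 \left(1 + \sqrt{1 + 1}\right) \left(-14\right)^{2} + 282 = 1 \left(1 + \sqrt{2}\right) 196 + 282 = \left(1 + \sqrt{2}\right) 196 + 282 = \left(196 + 196 \sqrt{2}\right) + 282 = 478 + 196 \sqrt{2}$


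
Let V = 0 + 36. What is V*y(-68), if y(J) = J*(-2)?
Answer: 4896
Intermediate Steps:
y(J) = -2*J
V = 36
V*y(-68) = 36*(-2*(-68)) = 36*136 = 4896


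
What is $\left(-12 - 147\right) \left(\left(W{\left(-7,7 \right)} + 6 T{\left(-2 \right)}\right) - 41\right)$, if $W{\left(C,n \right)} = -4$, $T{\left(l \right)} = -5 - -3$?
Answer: $9063$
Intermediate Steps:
$T{\left(l \right)} = -2$ ($T{\left(l \right)} = -5 + 3 = -2$)
$\left(-12 - 147\right) \left(\left(W{\left(-7,7 \right)} + 6 T{\left(-2 \right)}\right) - 41\right) = \left(-12 - 147\right) \left(\left(-4 + 6 \left(-2\right)\right) - 41\right) = - 159 \left(\left(-4 - 12\right) - 41\right) = - 159 \left(-16 - 41\right) = \left(-159\right) \left(-57\right) = 9063$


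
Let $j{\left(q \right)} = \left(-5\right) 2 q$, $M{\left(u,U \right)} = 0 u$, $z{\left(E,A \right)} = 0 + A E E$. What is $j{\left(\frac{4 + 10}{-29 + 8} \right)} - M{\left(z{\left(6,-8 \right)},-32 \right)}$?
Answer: $\frac{20}{3} \approx 6.6667$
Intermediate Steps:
$z{\left(E,A \right)} = A E^{2}$ ($z{\left(E,A \right)} = 0 + A E^{2} = A E^{2}$)
$M{\left(u,U \right)} = 0$
$j{\left(q \right)} = - 10 q$
$j{\left(\frac{4 + 10}{-29 + 8} \right)} - M{\left(z{\left(6,-8 \right)},-32 \right)} = - 10 \frac{4 + 10}{-29 + 8} - 0 = - 10 \frac{14}{-21} + 0 = - 10 \cdot 14 \left(- \frac{1}{21}\right) + 0 = \left(-10\right) \left(- \frac{2}{3}\right) + 0 = \frac{20}{3} + 0 = \frac{20}{3}$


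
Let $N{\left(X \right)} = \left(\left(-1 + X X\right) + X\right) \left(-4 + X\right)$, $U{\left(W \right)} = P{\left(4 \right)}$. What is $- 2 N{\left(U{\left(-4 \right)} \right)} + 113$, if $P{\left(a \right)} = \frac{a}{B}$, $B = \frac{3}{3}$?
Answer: $113$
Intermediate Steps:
$B = 1$ ($B = 3 \cdot \frac{1}{3} = 1$)
$P{\left(a \right)} = a$ ($P{\left(a \right)} = \frac{a}{1} = a 1 = a$)
$U{\left(W \right)} = 4$
$N{\left(X \right)} = \left(-4 + X\right) \left(-1 + X + X^{2}\right)$ ($N{\left(X \right)} = \left(\left(-1 + X^{2}\right) + X\right) \left(-4 + X\right) = \left(-1 + X + X^{2}\right) \left(-4 + X\right) = \left(-4 + X\right) \left(-1 + X + X^{2}\right)$)
$- 2 N{\left(U{\left(-4 \right)} \right)} + 113 = - 2 \left(4 + 4^{3} - 20 - 3 \cdot 4^{2}\right) + 113 = - 2 \left(4 + 64 - 20 - 48\right) + 113 = \left(-2\right) 0 + 113 = 0 + 113 = 113$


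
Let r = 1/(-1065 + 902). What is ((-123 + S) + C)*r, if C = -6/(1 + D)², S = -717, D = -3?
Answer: 1683/326 ≈ 5.1626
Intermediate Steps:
C = -3/2 (C = -6/(1 - 3)² = -6/((-2)²) = -6/4 = -6*¼ = -3/2 ≈ -1.5000)
r = -1/163 (r = 1/(-163) = -1/163 ≈ -0.0061350)
((-123 + S) + C)*r = ((-123 - 717) - 3/2)*(-1/163) = (-840 - 3/2)*(-1/163) = -1683/2*(-1/163) = 1683/326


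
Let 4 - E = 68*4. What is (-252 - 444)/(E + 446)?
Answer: -348/89 ≈ -3.9101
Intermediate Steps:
E = -268 (E = 4 - 68*4 = 4 - 1*272 = 4 - 272 = -268)
(-252 - 444)/(E + 446) = (-252 - 444)/(-268 + 446) = -696/178 = -696*1/178 = -348/89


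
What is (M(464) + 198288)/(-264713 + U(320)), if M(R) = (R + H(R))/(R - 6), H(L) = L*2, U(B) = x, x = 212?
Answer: -15136216/20190243 ≈ -0.74968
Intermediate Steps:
U(B) = 212
H(L) = 2*L
M(R) = 3*R/(-6 + R) (M(R) = (R + 2*R)/(R - 6) = (3*R)/(-6 + R) = 3*R/(-6 + R))
(M(464) + 198288)/(-264713 + U(320)) = (3*464/(-6 + 464) + 198288)/(-264713 + 212) = (3*464/458 + 198288)/(-264501) = (3*464*(1/458) + 198288)*(-1/264501) = (696/229 + 198288)*(-1/264501) = (45408648/229)*(-1/264501) = -15136216/20190243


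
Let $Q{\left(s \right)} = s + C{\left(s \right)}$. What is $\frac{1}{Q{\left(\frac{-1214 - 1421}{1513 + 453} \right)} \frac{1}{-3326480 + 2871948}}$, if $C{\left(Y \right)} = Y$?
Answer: $\frac{446804956}{2635} \approx 1.6957 \cdot 10^{5}$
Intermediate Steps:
$Q{\left(s \right)} = 2 s$ ($Q{\left(s \right)} = s + s = 2 s$)
$\frac{1}{Q{\left(\frac{-1214 - 1421}{1513 + 453} \right)} \frac{1}{-3326480 + 2871948}} = \frac{1}{2 \frac{-1214 - 1421}{1513 + 453} \frac{1}{-3326480 + 2871948}} = \frac{1}{2 \left(- \frac{2635}{1966}\right) \frac{1}{-454532}} = \frac{1}{2 \left(\left(-2635\right) \frac{1}{1966}\right) \left(- \frac{1}{454532}\right)} = \frac{1}{2 \left(- \frac{2635}{1966}\right) \left(- \frac{1}{454532}\right)} = \frac{1}{\left(- \frac{2635}{983}\right) \left(- \frac{1}{454532}\right)} = \frac{1}{\frac{2635}{446804956}} = \frac{446804956}{2635}$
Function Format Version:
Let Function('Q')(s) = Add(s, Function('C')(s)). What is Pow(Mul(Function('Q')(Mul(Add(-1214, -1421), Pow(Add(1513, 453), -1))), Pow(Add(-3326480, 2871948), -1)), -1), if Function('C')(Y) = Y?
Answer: Rational(446804956, 2635) ≈ 1.6957e+5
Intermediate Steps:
Function('Q')(s) = Mul(2, s) (Function('Q')(s) = Add(s, s) = Mul(2, s))
Pow(Mul(Function('Q')(Mul(Add(-1214, -1421), Pow(Add(1513, 453), -1))), Pow(Add(-3326480, 2871948), -1)), -1) = Pow(Mul(Mul(2, Mul(Add(-1214, -1421), Pow(Add(1513, 453), -1))), Pow(Add(-3326480, 2871948), -1)), -1) = Pow(Mul(Mul(2, Mul(-2635, Pow(1966, -1))), Pow(-454532, -1)), -1) = Pow(Mul(Mul(2, Mul(-2635, Rational(1, 1966))), Rational(-1, 454532)), -1) = Pow(Mul(Mul(2, Rational(-2635, 1966)), Rational(-1, 454532)), -1) = Pow(Mul(Rational(-2635, 983), Rational(-1, 454532)), -1) = Pow(Rational(2635, 446804956), -1) = Rational(446804956, 2635)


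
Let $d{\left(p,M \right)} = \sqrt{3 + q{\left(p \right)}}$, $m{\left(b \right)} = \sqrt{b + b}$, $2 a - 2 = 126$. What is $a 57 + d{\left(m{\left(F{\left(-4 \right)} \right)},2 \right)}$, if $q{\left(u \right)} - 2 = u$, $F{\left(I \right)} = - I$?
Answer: $3648 + \sqrt{5 + 2 \sqrt{2}} \approx 3650.8$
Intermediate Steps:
$a = 64$ ($a = 1 + \frac{1}{2} \cdot 126 = 1 + 63 = 64$)
$m{\left(b \right)} = \sqrt{2} \sqrt{b}$ ($m{\left(b \right)} = \sqrt{2 b} = \sqrt{2} \sqrt{b}$)
$q{\left(u \right)} = 2 + u$
$d{\left(p,M \right)} = \sqrt{5 + p}$ ($d{\left(p,M \right)} = \sqrt{3 + \left(2 + p\right)} = \sqrt{5 + p}$)
$a 57 + d{\left(m{\left(F{\left(-4 \right)} \right)},2 \right)} = 64 \cdot 57 + \sqrt{5 + \sqrt{2} \sqrt{\left(-1\right) \left(-4\right)}} = 3648 + \sqrt{5 + \sqrt{2} \sqrt{4}} = 3648 + \sqrt{5 + \sqrt{2} \cdot 2} = 3648 + \sqrt{5 + 2 \sqrt{2}}$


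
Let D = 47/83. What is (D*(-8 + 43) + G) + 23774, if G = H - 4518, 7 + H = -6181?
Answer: 1086289/83 ≈ 13088.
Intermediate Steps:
D = 47/83 (D = 47*(1/83) = 47/83 ≈ 0.56627)
H = -6188 (H = -7 - 6181 = -6188)
G = -10706 (G = -6188 - 4518 = -10706)
(D*(-8 + 43) + G) + 23774 = (47*(-8 + 43)/83 - 10706) + 23774 = ((47/83)*35 - 10706) + 23774 = (1645/83 - 10706) + 23774 = -886953/83 + 23774 = 1086289/83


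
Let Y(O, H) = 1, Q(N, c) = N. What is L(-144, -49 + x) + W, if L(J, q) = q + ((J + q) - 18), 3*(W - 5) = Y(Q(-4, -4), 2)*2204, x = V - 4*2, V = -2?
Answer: 1379/3 ≈ 459.67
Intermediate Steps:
x = -10 (x = -2 - 4*2 = -2 - 8 = -10)
W = 2219/3 (W = 5 + (1*2204)/3 = 5 + (1/3)*2204 = 5 + 2204/3 = 2219/3 ≈ 739.67)
L(J, q) = -18 + J + 2*q (L(J, q) = q + (-18 + J + q) = -18 + J + 2*q)
L(-144, -49 + x) + W = (-18 - 144 + 2*(-49 - 10)) + 2219/3 = (-18 - 144 + 2*(-59)) + 2219/3 = (-18 - 144 - 118) + 2219/3 = -280 + 2219/3 = 1379/3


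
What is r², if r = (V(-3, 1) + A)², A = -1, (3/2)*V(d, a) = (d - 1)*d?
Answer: 2401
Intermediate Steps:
V(d, a) = 2*d*(-1 + d)/3 (V(d, a) = 2*((d - 1)*d)/3 = 2*((-1 + d)*d)/3 = 2*(d*(-1 + d))/3 = 2*d*(-1 + d)/3)
r = 49 (r = ((⅔)*(-3)*(-1 - 3) - 1)² = ((⅔)*(-3)*(-4) - 1)² = (8 - 1)² = 7² = 49)
r² = 49² = 2401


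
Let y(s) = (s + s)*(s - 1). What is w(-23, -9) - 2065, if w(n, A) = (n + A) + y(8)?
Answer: -1985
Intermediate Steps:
y(s) = 2*s*(-1 + s) (y(s) = (2*s)*(-1 + s) = 2*s*(-1 + s))
w(n, A) = 112 + A + n (w(n, A) = (n + A) + 2*8*(-1 + 8) = (A + n) + 2*8*7 = (A + n) + 112 = 112 + A + n)
w(-23, -9) - 2065 = (112 - 9 - 23) - 2065 = 80 - 2065 = -1985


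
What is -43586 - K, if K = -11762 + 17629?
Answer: -49453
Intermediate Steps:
K = 5867
-43586 - K = -43586 - 1*5867 = -43586 - 5867 = -49453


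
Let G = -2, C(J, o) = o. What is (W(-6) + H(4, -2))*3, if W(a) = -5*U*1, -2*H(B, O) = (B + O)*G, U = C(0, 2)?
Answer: -24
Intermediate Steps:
U = 2
H(B, O) = B + O (H(B, O) = -(B + O)*(-2)/2 = -(-2*B - 2*O)/2 = B + O)
W(a) = -10 (W(a) = -5*2*1 = -10*1 = -10)
(W(-6) + H(4, -2))*3 = (-10 + (4 - 2))*3 = (-10 + 2)*3 = -8*3 = -24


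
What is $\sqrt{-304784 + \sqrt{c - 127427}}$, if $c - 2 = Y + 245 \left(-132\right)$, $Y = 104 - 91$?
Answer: $\sqrt{-304784 + 2 i \sqrt{39938}} \approx 0.362 + 552.07 i$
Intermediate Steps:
$Y = 13$ ($Y = 104 - 91 = 13$)
$c = -32325$ ($c = 2 + \left(13 + 245 \left(-132\right)\right) = 2 + \left(13 - 32340\right) = 2 - 32327 = -32325$)
$\sqrt{-304784 + \sqrt{c - 127427}} = \sqrt{-304784 + \sqrt{-32325 - 127427}} = \sqrt{-304784 + \sqrt{-159752}} = \sqrt{-304784 + 2 i \sqrt{39938}}$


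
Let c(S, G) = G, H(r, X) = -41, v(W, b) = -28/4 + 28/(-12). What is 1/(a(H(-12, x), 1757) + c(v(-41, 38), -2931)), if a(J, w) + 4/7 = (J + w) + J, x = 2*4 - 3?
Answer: -7/8796 ≈ -0.00079582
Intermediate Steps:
v(W, b) = -28/3 (v(W, b) = -28*¼ + 28*(-1/12) = -7 - 7/3 = -28/3)
x = 5 (x = 8 - 3 = 5)
a(J, w) = -4/7 + w + 2*J (a(J, w) = -4/7 + ((J + w) + J) = -4/7 + (w + 2*J) = -4/7 + w + 2*J)
1/(a(H(-12, x), 1757) + c(v(-41, 38), -2931)) = 1/((-4/7 + 1757 + 2*(-41)) - 2931) = 1/((-4/7 + 1757 - 82) - 2931) = 1/(11721/7 - 2931) = 1/(-8796/7) = -7/8796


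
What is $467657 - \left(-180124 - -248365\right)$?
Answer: $399416$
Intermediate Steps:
$467657 - \left(-180124 - -248365\right) = 467657 - \left(-180124 + 248365\right) = 467657 - 68241 = 399416$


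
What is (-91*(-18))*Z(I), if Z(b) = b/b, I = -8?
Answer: 1638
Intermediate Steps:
Z(b) = 1
(-91*(-18))*Z(I) = -91*(-18)*1 = 1638*1 = 1638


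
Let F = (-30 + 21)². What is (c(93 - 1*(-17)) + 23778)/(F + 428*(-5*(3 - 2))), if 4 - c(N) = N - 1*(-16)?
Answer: -23656/2059 ≈ -11.489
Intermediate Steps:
c(N) = -12 - N (c(N) = 4 - (N - 1*(-16)) = 4 - (N + 16) = 4 - (16 + N) = 4 + (-16 - N) = -12 - N)
F = 81 (F = (-9)² = 81)
(c(93 - 1*(-17)) + 23778)/(F + 428*(-5*(3 - 2))) = ((-12 - (93 - 1*(-17))) + 23778)/(81 + 428*(-5*(3 - 2))) = ((-12 - (93 + 17)) + 23778)/(81 + 428*(-5*1)) = ((-12 - 1*110) + 23778)/(81 + 428*(-5)) = ((-12 - 110) + 23778)/(81 - 2140) = (-122 + 23778)/(-2059) = 23656*(-1/2059) = -23656/2059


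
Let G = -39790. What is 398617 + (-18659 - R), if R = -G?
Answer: 340168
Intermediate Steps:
R = 39790 (R = -1*(-39790) = 39790)
398617 + (-18659 - R) = 398617 + (-18659 - 1*39790) = 398617 + (-18659 - 39790) = 398617 - 58449 = 340168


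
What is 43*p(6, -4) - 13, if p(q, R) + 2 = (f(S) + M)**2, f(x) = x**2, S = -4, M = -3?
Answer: 7168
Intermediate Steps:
p(q, R) = 167 (p(q, R) = -2 + ((-4)**2 - 3)**2 = -2 + (16 - 3)**2 = -2 + 13**2 = -2 + 169 = 167)
43*p(6, -4) - 13 = 43*167 - 13 = 7181 - 13 = 7168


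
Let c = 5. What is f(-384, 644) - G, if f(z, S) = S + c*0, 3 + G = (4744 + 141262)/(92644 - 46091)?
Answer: 29973785/46553 ≈ 643.86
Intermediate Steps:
G = 6347/46553 (G = -3 + (4744 + 141262)/(92644 - 46091) = -3 + 146006/46553 = 6347/46553 ≈ 0.13634)
f(z, S) = S (f(z, S) = S + 5*0 = S + 0 = S)
f(-384, 644) - G = 644 - 1*6347/46553 = 644 - 6347/46553 = 29973785/46553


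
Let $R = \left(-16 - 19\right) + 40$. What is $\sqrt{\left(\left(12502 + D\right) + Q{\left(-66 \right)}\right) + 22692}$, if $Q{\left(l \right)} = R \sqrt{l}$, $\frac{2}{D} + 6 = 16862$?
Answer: $\frac{\sqrt{12754446419 + 1812020 i \sqrt{66}}}{602} \approx 187.6 + 0.10826 i$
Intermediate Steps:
$D = \frac{1}{8428}$ ($D = \frac{2}{-6 + 16862} = \frac{2}{16856} = 2 \cdot \frac{1}{16856} = \frac{1}{8428} \approx 0.00011865$)
$R = 5$ ($R = -35 + 40 = 5$)
$Q{\left(l \right)} = 5 \sqrt{l}$
$\sqrt{\left(\left(12502 + D\right) + Q{\left(-66 \right)}\right) + 22692} = \sqrt{\left(\left(12502 + \frac{1}{8428}\right) + 5 \sqrt{-66}\right) + 22692} = \sqrt{\left(\frac{105366857}{8428} + 5 i \sqrt{66}\right) + 22692} = \sqrt{\frac{296615033}{8428} + 5 i \sqrt{66}}$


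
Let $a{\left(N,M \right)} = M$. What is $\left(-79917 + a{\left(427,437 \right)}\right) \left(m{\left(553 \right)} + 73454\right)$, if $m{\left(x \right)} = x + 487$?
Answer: $-5920783120$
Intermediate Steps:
$m{\left(x \right)} = 487 + x$
$\left(-79917 + a{\left(427,437 \right)}\right) \left(m{\left(553 \right)} + 73454\right) = \left(-79917 + 437\right) \left(\left(487 + 553\right) + 73454\right) = - 79480 \left(1040 + 73454\right) = \left(-79480\right) 74494 = -5920783120$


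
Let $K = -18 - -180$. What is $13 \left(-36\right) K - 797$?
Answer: $-76613$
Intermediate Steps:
$K = 162$ ($K = -18 + 180 = 162$)
$13 \left(-36\right) K - 797 = 13 \left(-36\right) 162 - 797 = \left(-468\right) 162 - 797 = -75816 - 797 = -76613$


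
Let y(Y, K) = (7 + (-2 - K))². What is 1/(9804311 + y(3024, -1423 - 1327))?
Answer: 1/17394336 ≈ 5.7490e-8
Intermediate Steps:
y(Y, K) = (5 - K)²
1/(9804311 + y(3024, -1423 - 1327)) = 1/(9804311 + (-5 + (-1423 - 1327))²) = 1/(9804311 + (-5 - 2750)²) = 1/(9804311 + (-2755)²) = 1/(9804311 + 7590025) = 1/17394336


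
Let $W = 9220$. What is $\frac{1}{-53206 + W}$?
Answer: $- \frac{1}{43986} \approx -2.2735 \cdot 10^{-5}$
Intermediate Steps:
$\frac{1}{-53206 + W} = \frac{1}{-53206 + 9220} = \frac{1}{-43986} = - \frac{1}{43986}$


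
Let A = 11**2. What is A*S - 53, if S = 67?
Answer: 8054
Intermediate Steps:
A = 121
A*S - 53 = 121*67 - 53 = 8107 - 53 = 8054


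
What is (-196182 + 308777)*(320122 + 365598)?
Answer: 77208643400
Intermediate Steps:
(-196182 + 308777)*(320122 + 365598) = 112595*685720 = 77208643400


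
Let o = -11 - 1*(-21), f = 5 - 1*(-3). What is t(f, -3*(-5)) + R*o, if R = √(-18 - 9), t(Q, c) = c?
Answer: 15 + 30*I*√3 ≈ 15.0 + 51.962*I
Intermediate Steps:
f = 8 (f = 5 + 3 = 8)
o = 10 (o = -11 + 21 = 10)
R = 3*I*√3 (R = √(-27) = 3*I*√3 ≈ 5.1962*I)
t(f, -3*(-5)) + R*o = -3*(-5) + (3*I*√3)*10 = 15 + 30*I*√3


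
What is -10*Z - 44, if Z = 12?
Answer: -164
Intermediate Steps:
-10*Z - 44 = -10*12 - 44 = -120 - 44 = -164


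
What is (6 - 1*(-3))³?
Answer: 729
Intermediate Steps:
(6 - 1*(-3))³ = (6 + 3)³ = 9³ = 729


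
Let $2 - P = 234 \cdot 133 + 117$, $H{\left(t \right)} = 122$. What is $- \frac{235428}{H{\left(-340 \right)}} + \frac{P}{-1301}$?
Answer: $- \frac{151240457}{79361} \approx -1905.7$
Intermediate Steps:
$P = -31237$ ($P = 2 - \left(234 \cdot 133 + 117\right) = 2 - \left(31122 + 117\right) = 2 - 31239 = -31237$)
$- \frac{235428}{H{\left(-340 \right)}} + \frac{P}{-1301} = - \frac{235428}{122} - \frac{31237}{-1301} = \left(-235428\right) \frac{1}{122} - - \frac{31237}{1301} = - \frac{117714}{61} + \frac{31237}{1301} = - \frac{151240457}{79361}$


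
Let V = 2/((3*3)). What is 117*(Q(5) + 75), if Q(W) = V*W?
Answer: 8905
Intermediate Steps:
V = 2/9 ≈ 0.22222
Q(W) = 2*W/9
117*(Q(5) + 75) = 117*((2/9)*5 + 75) = 117*(10/9 + 75) = 117*(685/9) = 8905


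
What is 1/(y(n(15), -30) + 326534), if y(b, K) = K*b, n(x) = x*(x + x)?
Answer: 1/313034 ≈ 3.1945e-6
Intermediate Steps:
n(x) = 2*x² (n(x) = x*(2*x) = 2*x²)
1/(y(n(15), -30) + 326534) = 1/(-60*15² + 326534) = 1/(-60*225 + 326534) = 1/(-30*450 + 326534) = 1/(-13500 + 326534) = 1/313034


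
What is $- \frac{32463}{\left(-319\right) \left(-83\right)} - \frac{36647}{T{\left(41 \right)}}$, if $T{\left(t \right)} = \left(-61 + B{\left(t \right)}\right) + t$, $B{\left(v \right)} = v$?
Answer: $- \frac{970984342}{556017} \approx -1746.3$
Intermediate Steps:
$T{\left(t \right)} = -61 + 2 t$ ($T{\left(t \right)} = \left(-61 + t\right) + t = -61 + 2 t$)
$- \frac{32463}{\left(-319\right) \left(-83\right)} - \frac{36647}{T{\left(41 \right)}} = - \frac{32463}{\left(-319\right) \left(-83\right)} - \frac{36647}{-61 + 2 \cdot 41} = - \frac{32463}{26477} - \frac{36647}{-61 + 82} = \left(-32463\right) \frac{1}{26477} - \frac{36647}{21} = - \frac{32463}{26477} - \frac{36647}{21} = - \frac{970984342}{556017}$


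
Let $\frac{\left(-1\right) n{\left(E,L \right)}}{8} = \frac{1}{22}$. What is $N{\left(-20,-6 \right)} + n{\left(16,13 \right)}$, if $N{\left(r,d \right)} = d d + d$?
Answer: $\frac{326}{11} \approx 29.636$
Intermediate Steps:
$N{\left(r,d \right)} = d + d^{2}$ ($N{\left(r,d \right)} = d^{2} + d = d + d^{2}$)
$n{\left(E,L \right)} = - \frac{4}{11}$ ($n{\left(E,L \right)} = - \frac{8}{22} = \left(-8\right) \frac{1}{22} = - \frac{4}{11}$)
$N{\left(-20,-6 \right)} + n{\left(16,13 \right)} = - 6 \left(1 - 6\right) - \frac{4}{11} = \left(-6\right) \left(-5\right) - \frac{4}{11} = 30 - \frac{4}{11} = \frac{326}{11}$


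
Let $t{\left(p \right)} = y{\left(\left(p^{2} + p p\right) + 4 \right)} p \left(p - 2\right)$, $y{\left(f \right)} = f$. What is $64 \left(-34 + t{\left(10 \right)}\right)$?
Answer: $1042304$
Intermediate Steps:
$t{\left(p \right)} = p \left(-2 + p\right) \left(4 + 2 p^{2}\right)$ ($t{\left(p \right)} = \left(\left(p^{2} + p p\right) + 4\right) p \left(p - 2\right) = \left(\left(p^{2} + p^{2}\right) + 4\right) p \left(-2 + p\right) = \left(2 p^{2} + 4\right) p \left(-2 + p\right) = \left(4 + 2 p^{2}\right) p \left(-2 + p\right) = p \left(-2 + p\right) \left(4 + 2 p^{2}\right)$)
$64 \left(-34 + t{\left(10 \right)}\right) = 64 \left(-34 + 2 \cdot 10 \left(-2 + 10\right) \left(2 + 10^{2}\right)\right) = 64 \left(-34 + 2 \cdot 10 \cdot 8 \left(2 + 100\right)\right) = 64 \left(-34 + 2 \cdot 10 \cdot 8 \cdot 102\right) = 64 \left(-34 + 16320\right) = 64 \cdot 16286 = 1042304$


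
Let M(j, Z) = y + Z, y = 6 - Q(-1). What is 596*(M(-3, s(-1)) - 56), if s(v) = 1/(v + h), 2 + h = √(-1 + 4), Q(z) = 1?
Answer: -30694 - 298*√3/3 ≈ -30866.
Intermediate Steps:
h = -2 + √3 (h = -2 + √(-1 + 4) = -2 + √3 ≈ -0.26795)
s(v) = 1/(-2 + v + √3) (s(v) = 1/(v + (-2 + √3)) = 1/(-2 + v + √3))
y = 5 (y = 6 - 1*1 = 6 - 1 = 5)
M(j, Z) = 5 + Z
596*(M(-3, s(-1)) - 56) = 596*((5 + 1/(-2 - 1 + √3)) - 56) = 596*((5 + 1/(-3 + √3)) - 56) = 596*(-51 + 1/(-3 + √3)) = -30396 + 596/(-3 + √3)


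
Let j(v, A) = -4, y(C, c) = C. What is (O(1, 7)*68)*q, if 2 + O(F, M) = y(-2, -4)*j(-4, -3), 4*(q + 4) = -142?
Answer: -16116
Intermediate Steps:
q = -79/2 (q = -4 + (¼)*(-142) = -4 - 71/2 = -79/2 ≈ -39.500)
O(F, M) = 6 (O(F, M) = -2 - 2*(-4) = -2 + 8 = 6)
(O(1, 7)*68)*q = (6*68)*(-79/2) = 408*(-79/2) = -16116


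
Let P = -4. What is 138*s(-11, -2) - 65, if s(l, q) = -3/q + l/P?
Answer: 1043/2 ≈ 521.50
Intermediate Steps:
s(l, q) = -3/q - l/4 (s(l, q) = -3/q + l/(-4) = -3/q + l*(-¼) = -3/q - l/4)
138*s(-11, -2) - 65 = 138*(-3/(-2) - ¼*(-11)) - 65 = 138*(-3*(-½) + 11/4) - 65 = 138*(3/2 + 11/4) - 65 = 138*(17/4) - 65 = 1173/2 - 65 = 1043/2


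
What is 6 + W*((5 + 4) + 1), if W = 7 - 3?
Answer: 46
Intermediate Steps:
W = 4
6 + W*((5 + 4) + 1) = 6 + 4*((5 + 4) + 1) = 6 + 4*(9 + 1) = 6 + 4*10 = 6 + 40 = 46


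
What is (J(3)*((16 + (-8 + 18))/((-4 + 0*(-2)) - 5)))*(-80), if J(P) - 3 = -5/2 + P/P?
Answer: 1040/3 ≈ 346.67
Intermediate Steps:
J(P) = 3/2 (J(P) = 3 + (-5/2 + P/P) = 3 + (-5*½ + 1) = 3 + (-5/2 + 1) = 3 - 3/2 = 3/2)
(J(3)*((16 + (-8 + 18))/((-4 + 0*(-2)) - 5)))*(-80) = (3*((16 + (-8 + 18))/((-4 + 0*(-2)) - 5))/2)*(-80) = (3*((16 + 10)/((-4 + 0) - 5))/2)*(-80) = (3*(26/(-4 - 5))/2)*(-80) = (3*(26/(-9))/2)*(-80) = (3*(26*(-⅑))/2)*(-80) = ((3/2)*(-26/9))*(-80) = -13/3*(-80) = 1040/3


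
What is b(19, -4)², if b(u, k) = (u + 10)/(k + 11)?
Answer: 841/49 ≈ 17.163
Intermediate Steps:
b(u, k) = (10 + u)/(11 + k)
b(19, -4)² = ((10 + 19)/(11 - 4))² = (29/7)² = 841/49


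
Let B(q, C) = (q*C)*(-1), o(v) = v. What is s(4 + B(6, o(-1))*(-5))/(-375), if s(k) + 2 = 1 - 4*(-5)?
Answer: -19/375 ≈ -0.050667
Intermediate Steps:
B(q, C) = -C*q (B(q, C) = (C*q)*(-1) = -C*q)
s(k) = 19 (s(k) = -2 + (1 - 4*(-5)) = -2 + (1 + 20) = -2 + 21 = 19)
s(4 + B(6, o(-1))*(-5))/(-375) = 19/(-375) = 19*(-1/375) = -19/375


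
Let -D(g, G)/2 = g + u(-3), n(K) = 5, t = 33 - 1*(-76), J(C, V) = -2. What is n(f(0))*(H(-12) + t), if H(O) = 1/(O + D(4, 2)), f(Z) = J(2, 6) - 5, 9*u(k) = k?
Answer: 31595/58 ≈ 544.74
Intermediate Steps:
u(k) = k/9
t = 109 (t = 33 + 76 = 109)
f(Z) = -7 (f(Z) = -2 - 5 = -7)
D(g, G) = ⅔ - 2*g (D(g, G) = -2*(g + (⅑)*(-3)) = -2*(g - ⅓) = -2*(-⅓ + g) = ⅔ - 2*g)
H(O) = 1/(-22/3 + O) (H(O) = 1/(O + (⅔ - 2*4)) = 1/(O + (⅔ - 8)) = 1/(O - 22/3) = 1/(-22/3 + O))
n(f(0))*(H(-12) + t) = 5*(3/(-22 + 3*(-12)) + 109) = 5*(3/(-22 - 36) + 109) = 5*(3/(-58) + 109) = 5*(3*(-1/58) + 109) = 5*(-3/58 + 109) = 5*(6319/58) = 31595/58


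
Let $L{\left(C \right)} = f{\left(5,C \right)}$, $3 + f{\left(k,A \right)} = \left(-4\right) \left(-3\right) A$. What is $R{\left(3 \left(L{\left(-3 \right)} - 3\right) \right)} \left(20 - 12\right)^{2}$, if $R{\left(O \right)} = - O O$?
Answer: $-1016064$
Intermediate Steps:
$f{\left(k,A \right)} = -3 + 12 A$ ($f{\left(k,A \right)} = -3 + \left(-4\right) \left(-3\right) A = -3 + 12 A$)
$L{\left(C \right)} = -3 + 12 C$
$R{\left(O \right)} = - O^{2}$
$R{\left(3 \left(L{\left(-3 \right)} - 3\right) \right)} \left(20 - 12\right)^{2} = - \left(3 \left(\left(-3 + 12 \left(-3\right)\right) - 3\right)\right)^{2} \left(20 - 12\right)^{2} = - \left(3 \left(\left(-3 - 36\right) - 3\right)\right)^{2} \cdot 8^{2} = - \left(3 \left(-39 - 3\right)\right)^{2} \cdot 64 = - \left(3 \left(-42\right)\right)^{2} \cdot 64 = - \left(-126\right)^{2} \cdot 64 = \left(-1\right) 15876 \cdot 64 = \left(-15876\right) 64 = -1016064$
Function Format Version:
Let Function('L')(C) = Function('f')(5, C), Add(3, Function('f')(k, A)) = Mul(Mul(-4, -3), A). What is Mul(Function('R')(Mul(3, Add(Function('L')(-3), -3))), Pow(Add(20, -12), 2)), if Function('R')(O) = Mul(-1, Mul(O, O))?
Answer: -1016064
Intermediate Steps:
Function('f')(k, A) = Add(-3, Mul(12, A)) (Function('f')(k, A) = Add(-3, Mul(Mul(-4, -3), A)) = Add(-3, Mul(12, A)))
Function('L')(C) = Add(-3, Mul(12, C))
Function('R')(O) = Mul(-1, Pow(O, 2))
Mul(Function('R')(Mul(3, Add(Function('L')(-3), -3))), Pow(Add(20, -12), 2)) = Mul(Mul(-1, Pow(Mul(3, Add(Add(-3, Mul(12, -3)), -3)), 2)), Pow(Add(20, -12), 2)) = Mul(Mul(-1, Pow(Mul(3, Add(Add(-3, -36), -3)), 2)), Pow(8, 2)) = Mul(Mul(-1, Pow(Mul(3, Add(-39, -3)), 2)), 64) = Mul(Mul(-1, Pow(Mul(3, -42), 2)), 64) = Mul(Mul(-1, Pow(-126, 2)), 64) = Mul(Mul(-1, 15876), 64) = Mul(-15876, 64) = -1016064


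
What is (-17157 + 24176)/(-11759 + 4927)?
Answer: -7019/6832 ≈ -1.0274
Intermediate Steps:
(-17157 + 24176)/(-11759 + 4927) = 7019/(-6832) = 7019*(-1/6832) = -7019/6832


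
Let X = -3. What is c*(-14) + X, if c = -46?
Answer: 641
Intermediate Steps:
c*(-14) + X = -46*(-14) - 3 = 644 - 3 = 641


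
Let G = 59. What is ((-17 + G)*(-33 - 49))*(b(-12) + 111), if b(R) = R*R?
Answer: -878220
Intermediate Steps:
b(R) = R²
((-17 + G)*(-33 - 49))*(b(-12) + 111) = ((-17 + 59)*(-33 - 49))*((-12)² + 111) = (42*(-82))*(144 + 111) = -3444*255 = -878220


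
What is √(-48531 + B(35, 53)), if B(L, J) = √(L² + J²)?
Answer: √(-48531 + √4034) ≈ 220.15*I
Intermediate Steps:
B(L, J) = √(J² + L²)
√(-48531 + B(35, 53)) = √(-48531 + √(53² + 35²)) = √(-48531 + √(2809 + 1225)) = √(-48531 + √4034)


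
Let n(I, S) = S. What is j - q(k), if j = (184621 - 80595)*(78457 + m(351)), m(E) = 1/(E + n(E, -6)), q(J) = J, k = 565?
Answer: 2815740828391/345 ≈ 8.1616e+9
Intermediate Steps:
m(E) = 1/(-6 + E) (m(E) = 1/(E - 6) = 1/(-6 + E))
j = 2815741023316/345 (j = (184621 - 80595)*(78457 + 1/(-6 + 351)) = 104026*(78457 + 1/345) = 104026*(27067666/345) = 2815741023316/345 ≈ 8.1616e+9)
j - q(k) = 2815741023316/345 - 1*565 = 2815741023316/345 - 565 = 2815740828391/345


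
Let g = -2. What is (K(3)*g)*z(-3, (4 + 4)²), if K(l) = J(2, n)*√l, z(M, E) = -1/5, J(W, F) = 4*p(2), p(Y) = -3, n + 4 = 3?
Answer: -24*√3/5 ≈ -8.3138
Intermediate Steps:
n = -1 (n = -4 + 3 = -1)
J(W, F) = -12 (J(W, F) = 4*(-3) = -12)
z(M, E) = -⅕ (z(M, E) = -1*⅕ = -⅕)
K(l) = -12*√l
(K(3)*g)*z(-3, (4 + 4)²) = (-12*√3*(-2))*(-⅕) = (24*√3)*(-⅕) = -24*√3/5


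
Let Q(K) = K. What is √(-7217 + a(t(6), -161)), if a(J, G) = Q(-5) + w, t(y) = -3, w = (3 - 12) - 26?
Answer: I*√7257 ≈ 85.188*I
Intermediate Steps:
w = -35 (w = -9 - 26 = -35)
a(J, G) = -40 (a(J, G) = -5 - 35 = -40)
√(-7217 + a(t(6), -161)) = √(-7217 - 40) = √(-7257) = I*√7257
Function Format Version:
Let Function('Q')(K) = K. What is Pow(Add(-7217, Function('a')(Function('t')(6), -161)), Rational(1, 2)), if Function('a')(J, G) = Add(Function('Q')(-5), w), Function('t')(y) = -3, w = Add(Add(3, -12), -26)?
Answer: Mul(I, Pow(7257, Rational(1, 2))) ≈ Mul(85.188, I)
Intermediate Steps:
w = -35 (w = Add(-9, -26) = -35)
Function('a')(J, G) = -40 (Function('a')(J, G) = Add(-5, -35) = -40)
Pow(Add(-7217, Function('a')(Function('t')(6), -161)), Rational(1, 2)) = Pow(Add(-7217, -40), Rational(1, 2)) = Pow(-7257, Rational(1, 2)) = Mul(I, Pow(7257, Rational(1, 2)))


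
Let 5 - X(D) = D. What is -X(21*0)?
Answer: -5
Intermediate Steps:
X(D) = 5 - D
-X(21*0) = -(5 - 21*0) = -(5 - 1*0) = -(5 + 0) = -1*5 = -5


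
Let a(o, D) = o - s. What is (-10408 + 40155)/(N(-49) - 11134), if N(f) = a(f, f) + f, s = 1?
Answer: -29747/11233 ≈ -2.6482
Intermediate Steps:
a(o, D) = -1 + o (a(o, D) = o - 1*1 = o - 1 = -1 + o)
N(f) = -1 + 2*f (N(f) = (-1 + f) + f = -1 + 2*f)
(-10408 + 40155)/(N(-49) - 11134) = (-10408 + 40155)/((-1 + 2*(-49)) - 11134) = 29747/((-1 - 98) - 11134) = 29747/(-99 - 11134) = 29747/(-11233) = 29747*(-1/11233) = -29747/11233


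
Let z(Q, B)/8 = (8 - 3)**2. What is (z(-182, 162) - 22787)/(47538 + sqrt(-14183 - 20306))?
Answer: -1073740806/2259895933 + 22587*I*sqrt(34489)/2259895933 ≈ -0.47513 + 0.0018561*I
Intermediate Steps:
z(Q, B) = 200 (z(Q, B) = 8*(8 - 3)**2 = 8*5**2 = 8*25 = 200)
(z(-182, 162) - 22787)/(47538 + sqrt(-14183 - 20306)) = (200 - 22787)/(47538 + sqrt(-14183 - 20306)) = -22587/(47538 + sqrt(-34489)) = -22587/(47538 + I*sqrt(34489))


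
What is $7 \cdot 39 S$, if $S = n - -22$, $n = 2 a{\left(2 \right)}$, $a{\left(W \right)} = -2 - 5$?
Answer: $2184$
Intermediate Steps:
$a{\left(W \right)} = -7$ ($a{\left(W \right)} = -2 - 5 = -7$)
$n = -14$ ($n = 2 \left(-7\right) = -14$)
$S = 8$ ($S = -14 - -22 = -14 + 22 = 8$)
$7 \cdot 39 S = 7 \cdot 39 \cdot 8 = 273 \cdot 8 = 2184$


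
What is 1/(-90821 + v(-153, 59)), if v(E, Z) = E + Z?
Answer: -1/90915 ≈ -1.0999e-5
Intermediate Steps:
1/(-90821 + v(-153, 59)) = 1/(-90821 + (-153 + 59)) = 1/(-90821 - 94) = 1/(-90915) = -1/90915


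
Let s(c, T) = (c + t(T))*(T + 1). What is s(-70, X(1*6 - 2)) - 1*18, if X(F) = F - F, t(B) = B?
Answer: -88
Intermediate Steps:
X(F) = 0
s(c, T) = (1 + T)*(T + c) (s(c, T) = (c + T)*(T + 1) = (T + c)*(1 + T) = (1 + T)*(T + c))
s(-70, X(1*6 - 2)) - 1*18 = (0 - 70 + 0² + 0*(-70)) - 1*18 = (0 - 70 + 0 + 0) - 18 = -70 - 18 = -88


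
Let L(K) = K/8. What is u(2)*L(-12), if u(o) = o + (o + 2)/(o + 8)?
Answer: -18/5 ≈ -3.6000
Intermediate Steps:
L(K) = K/8 (L(K) = K*(⅛) = K/8)
u(o) = o + (2 + o)/(8 + o)
u(2)*L(-12) = ((2 + 2² + 9*2)/(8 + 2))*((⅛)*(-12)) = ((2 + 4 + 18)/10)*(-3/2) = ((⅒)*24)*(-3/2) = (12/5)*(-3/2) = -18/5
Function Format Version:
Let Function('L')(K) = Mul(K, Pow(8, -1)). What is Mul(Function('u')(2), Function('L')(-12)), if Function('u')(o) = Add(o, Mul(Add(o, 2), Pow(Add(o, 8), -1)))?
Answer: Rational(-18, 5) ≈ -3.6000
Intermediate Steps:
Function('L')(K) = Mul(Rational(1, 8), K) (Function('L')(K) = Mul(K, Rational(1, 8)) = Mul(Rational(1, 8), K))
Function('u')(o) = Add(o, Mul(Pow(Add(8, o), -1), Add(2, o))) (Function('u')(o) = Add(o, Mul(Add(2, o), Pow(Add(8, o), -1))) = Add(o, Mul(Pow(Add(8, o), -1), Add(2, o))))
Mul(Function('u')(2), Function('L')(-12)) = Mul(Mul(Pow(Add(8, 2), -1), Add(2, Pow(2, 2), Mul(9, 2))), Mul(Rational(1, 8), -12)) = Mul(Mul(Pow(10, -1), Add(2, 4, 18)), Rational(-3, 2)) = Mul(Mul(Rational(1, 10), 24), Rational(-3, 2)) = Mul(Rational(12, 5), Rational(-3, 2)) = Rational(-18, 5)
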